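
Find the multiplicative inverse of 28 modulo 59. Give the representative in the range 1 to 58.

28·19 = 532 = 9·59 + 1, so 28⁻¹ ≡ 19 (mod 59).

19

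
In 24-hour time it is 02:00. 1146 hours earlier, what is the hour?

8

1146 = 47·24 + 18, so 1146 mod 24 = 18.
(2 − 18) mod 24 = 8.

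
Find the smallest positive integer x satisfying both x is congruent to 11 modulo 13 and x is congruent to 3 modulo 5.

63

Since 5·8 ≡ 1 (mod 13), take x = 3 + 5·((11−3)·8 mod 13) = 3 + 5·12 = 63.
Check: 63 mod 13 = 11, 63 mod 5 = 3.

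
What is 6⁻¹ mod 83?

83 = 13·6 + 5
6 = 1·5 + 1
5 = 5·1 + 0
Back-substituting gives 6·14 ≡ 1 (mod 83).

14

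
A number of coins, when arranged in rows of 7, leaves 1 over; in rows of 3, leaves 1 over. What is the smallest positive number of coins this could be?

1

x ≡ 1 (mod 3) gives x ∈ {1}.
The first of these with x mod 7 = 1 is 1.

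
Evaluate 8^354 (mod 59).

7

By repeated squaring mod 59: 8^1≡8, 8^2≡5, 8^4≡25, 8^8≡35, 8^16≡45, 8^32≡19, 8^64≡7, 8^128≡49, 8^256≡41.
Since 354 = 2 + 32 + 64 + 256 in binary, 8^354 ≡ 5·19·7·41 ≡ 7 (mod 59).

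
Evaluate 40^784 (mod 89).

Successive squares of 40 mod 89: 40^1≡40, 40^2≡87, 40^4≡4, 40^8≡16, 40^16≡78, 40^32≡32, 40^64≡45, 40^128≡67, 40^256≡39, 40^512≡8.
Since 784 = 16 + 256 + 512 in binary, 40^784 ≡ 78·39·8 ≡ 39 (mod 89).

39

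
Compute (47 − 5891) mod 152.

84

5891 − 38·152 = 115, so 5891 ≡ 115 (mod 152).
(47 − 115) mod 152 = 84.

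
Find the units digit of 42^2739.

8

The units digit of 42^n cycles with period 4: 2, 4, 8, 6, …
2739 mod 4 = 3, so the last digit matches 2^3 = 8.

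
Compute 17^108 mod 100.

Successive squares of 17 mod 100: 17^1≡17, 17^2≡89, 17^4≡21, 17^8≡41, 17^16≡81, 17^32≡61, 17^64≡21.
Since 108 = 4 + 8 + 32 + 64 in binary, 17^108 ≡ 21·41·61·21 ≡ 41 (mod 100).

41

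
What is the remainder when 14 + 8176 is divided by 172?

Dividing 8176 by 172 gives quotient 47 and remainder 92.
(14 + 92) mod 172 = 106.

106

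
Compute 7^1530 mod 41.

9

Successive squares of 7 mod 41: 7^1≡7, 7^2≡8, 7^4≡23, 7^8≡37, 7^16≡16, 7^32≡10, 7^64≡18, 7^128≡37, 7^256≡16, 7^512≡10, 7^1024≡18.
1530 = 2 + 8 + 16 + 32 + 64 + 128 + 256 + 1024, so 7^1530 ≡ 8·37·16·10·18·37·16·18 ≡ 9 (mod 41).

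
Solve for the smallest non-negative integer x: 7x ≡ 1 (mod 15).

13

The inverse of 7 mod 15 is 13 (since 7·13 = 91 ≡ 1).
So x ≡ 13·1 = 13 ≡ 13 (mod 15).
Check: 7·13 = 91 = 6·15 + 1.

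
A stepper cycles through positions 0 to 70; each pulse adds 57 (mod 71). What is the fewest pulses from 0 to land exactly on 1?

5

71 = 1·57 + 14
57 = 4·14 + 1
14 = 14·1 + 0
Back-substituting gives 57·5 ≡ 1 (mod 71).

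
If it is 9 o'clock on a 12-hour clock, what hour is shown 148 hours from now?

1

148 = 12·12 + 4, so 148 mod 12 = 4.
9 + 4 → 1 on a 12-hour dial.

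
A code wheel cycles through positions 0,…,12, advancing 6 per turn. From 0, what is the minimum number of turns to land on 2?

6⁻¹ ≡ 11 (mod 13) because 6·11 = 66 = 5·13 + 1.
So x ≡ 11·2 = 22 ≡ 9 (mod 13).

9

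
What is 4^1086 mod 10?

6

Powers of 4 mod 10 repeat with period 2: 4, 6.
1086 mod 2 = 0, so the last digit matches 4^2 = 6.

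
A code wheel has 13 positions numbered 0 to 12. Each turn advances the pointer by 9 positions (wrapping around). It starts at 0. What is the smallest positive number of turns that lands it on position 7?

The inverse of 9 mod 13 is 3 (since 9·3 = 27 ≡ 1).
So x ≡ 3·7 = 21 ≡ 8 (mod 13).

8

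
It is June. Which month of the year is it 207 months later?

September

207 − 17·12 = 3, so 207 ≡ 3 (mod 12).
June + 3 months → September.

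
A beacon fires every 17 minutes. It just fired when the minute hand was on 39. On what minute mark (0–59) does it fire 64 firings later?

47

64·17 = 1088.
1088 mod 60 = 8 (since 18·60 = 1080).
(39 + 8) mod 60 = 47.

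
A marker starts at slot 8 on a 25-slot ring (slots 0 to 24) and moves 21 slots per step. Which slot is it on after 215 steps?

23

215·21 = 4515.
Dividing 4515 by 25 gives quotient 180 and remainder 15.
(8 + 15) mod 25 = 23.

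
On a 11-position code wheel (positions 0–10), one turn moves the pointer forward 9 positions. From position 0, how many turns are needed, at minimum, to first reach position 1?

11 = 1·9 + 2
9 = 4·2 + 1
2 = 2·1 + 0
Back-substituting gives 9·5 ≡ 1 (mod 11).

5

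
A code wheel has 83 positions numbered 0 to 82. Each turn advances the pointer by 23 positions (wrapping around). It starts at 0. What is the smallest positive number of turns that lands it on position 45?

20

23⁻¹ ≡ 65 (mod 83) because 23·65 = 1495 = 18·83 + 1.
Multiplying both sides by 65: x ≡ 65·45 = 2925 ≡ 20 (mod 83).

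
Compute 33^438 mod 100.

9

Square-and-reduce mod 100: 33^1≡33, 33^2≡89, 33^4≡21, 33^8≡41, 33^16≡81, 33^32≡61, 33^64≡21, 33^128≡41, 33^256≡81.
Since 438 = 2 + 4 + 16 + 32 + 128 + 256 in binary, 33^438 ≡ 89·21·81·61·41·81 ≡ 9 (mod 100).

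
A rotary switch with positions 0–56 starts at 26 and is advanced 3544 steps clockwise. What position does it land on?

36

3544 mod 57 = 10 (since 62·57 = 3534).
(26 + 10) mod 57 = 36.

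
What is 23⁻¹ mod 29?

29 = 1·23 + 6
23 = 3·6 + 5
6 = 1·5 + 1
5 = 5·1 + 0
Back-substituting gives 23·24 ≡ 1 (mod 29).

24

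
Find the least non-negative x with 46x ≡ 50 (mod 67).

46⁻¹ ≡ 51 (mod 67) because 46·51 = 2346 = 35·67 + 1.
So x ≡ 51·50 = 2550 ≡ 4 (mod 67).

4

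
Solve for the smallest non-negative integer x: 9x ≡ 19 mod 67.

17

The inverse of 9 mod 67 is 15 (since 9·15 = 135 ≡ 1).
So x ≡ 15·19 = 285 ≡ 17 (mod 67).
Check: 9·17 = 153 = 2·67 + 19.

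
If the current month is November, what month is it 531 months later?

531 mod 12 = 3 (since 44·12 = 528).
November + 3 months → February.

February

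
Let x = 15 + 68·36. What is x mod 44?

43

68·36 = 2448.
2448 mod 44 = 28 (since 55·44 = 2420).
(15 + 28) mod 44 = 43.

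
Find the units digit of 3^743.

Last digits of 3^n: 3, 9, 7, 1 (period 4).
743 leaves remainder 3 on division by 4, so 3^743 ends in 7.

7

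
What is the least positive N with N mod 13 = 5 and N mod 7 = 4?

18

x ≡ 4 (mod 7) gives x ∈ {4, 11, 18}.
The first of these with x mod 13 = 5 is 18.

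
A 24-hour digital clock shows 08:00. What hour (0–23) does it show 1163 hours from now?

19

1163 mod 24 = 11 (since 48·24 = 1152).
(8 + 11) mod 24 = 19.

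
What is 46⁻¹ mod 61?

46·4 = 184 = 3·61 + 1, so 46⁻¹ ≡ 4 (mod 61).

4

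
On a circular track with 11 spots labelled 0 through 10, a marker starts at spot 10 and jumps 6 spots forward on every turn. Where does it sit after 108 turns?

9

108·6 = 648.
Dividing 648 by 11 gives quotient 58 and remainder 10.
(10 + 10) mod 11 = 9.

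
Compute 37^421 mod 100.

Successive squares of 37 mod 100: 37^1≡37, 37^2≡69, 37^4≡61, 37^8≡21, 37^16≡41, 37^32≡81, 37^64≡61, 37^128≡21, 37^256≡41.
Since 421 = 1 + 4 + 32 + 128 + 256 in binary, 37^421 ≡ 37·61·81·21·41 ≡ 37 (mod 100).

37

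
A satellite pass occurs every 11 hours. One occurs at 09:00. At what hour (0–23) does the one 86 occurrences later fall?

19

86·11 = 946.
Dividing 946 by 24 gives quotient 39 and remainder 10.
(9 + 10) mod 24 = 19.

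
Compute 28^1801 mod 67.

18

By repeated squaring mod 67: 28^1≡28, 28^2≡47, 28^4≡65, 28^8≡4, 28^16≡16, 28^32≡55, 28^64≡10, 28^128≡33, 28^256≡17, 28^512≡21, 28^1024≡39.
1801 = 1 + 8 + 256 + 512 + 1024, so 28^1801 ≡ 28·4·17·21·39 ≡ 18 (mod 67).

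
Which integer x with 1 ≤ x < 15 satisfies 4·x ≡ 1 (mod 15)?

4

4·4 = 16 = 1·15 + 1, so 4⁻¹ ≡ 4 (mod 15).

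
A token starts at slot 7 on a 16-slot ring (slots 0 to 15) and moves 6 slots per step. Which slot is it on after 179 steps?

179·6 = 1074.
Dividing 1074 by 16 gives quotient 67 and remainder 2.
(7 + 2) mod 16 = 9.

9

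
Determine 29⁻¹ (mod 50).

50 = 1·29 + 21
29 = 1·21 + 8
21 = 2·8 + 5
8 = 1·5 + 3
5 = 1·3 + 2
3 = 1·2 + 1
2 = 2·1 + 0
Back-substituting gives 29·19 ≡ 1 (mod 50).

19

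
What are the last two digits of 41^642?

By repeated squaring mod 100: 41^1≡41, 41^2≡81, 41^4≡61, 41^8≡21, 41^16≡41, 41^32≡81, 41^64≡61, 41^128≡21, 41^256≡41, 41^512≡81.
642 = 2 + 128 + 512, so 41^642 ≡ 81·21·81 ≡ 81 (mod 100).

81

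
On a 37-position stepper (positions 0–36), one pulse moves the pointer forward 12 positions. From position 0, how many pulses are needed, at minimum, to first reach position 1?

37 = 3·12 + 1
12 = 12·1 + 0
Back-substituting gives 12·34 ≡ 1 (mod 37).

34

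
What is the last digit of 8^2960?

6

Last digits of 8^n: 8, 4, 2, 6 (period 4).
2960 mod 4 = 0, so the last digit matches 8^4 = 6.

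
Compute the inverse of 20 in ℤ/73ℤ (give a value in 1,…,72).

11

20·11 = 220 = 3·73 + 1, so 20⁻¹ ≡ 11 (mod 73).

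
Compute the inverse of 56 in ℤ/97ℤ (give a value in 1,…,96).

56·26 = 1456 = 15·97 + 1, so 56⁻¹ ≡ 26 (mod 97).

26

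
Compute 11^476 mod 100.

Square-and-reduce mod 100: 11^1≡11, 11^2≡21, 11^4≡41, 11^8≡81, 11^16≡61, 11^32≡21, 11^64≡41, 11^128≡81, 11^256≡61.
476 = 4 + 8 + 16 + 64 + 128 + 256, so 11^476 ≡ 41·81·61·41·81·61 ≡ 61 (mod 100).

61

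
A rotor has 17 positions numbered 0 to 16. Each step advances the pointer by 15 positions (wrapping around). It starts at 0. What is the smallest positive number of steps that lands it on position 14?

10

The inverse of 15 mod 17 is 8 (since 15·8 = 120 ≡ 1).
So x ≡ 8·14 = 112 ≡ 10 (mod 17).
Check: 15·10 = 150 = 8·17 + 14.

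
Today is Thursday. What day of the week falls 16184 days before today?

16184 = 2312·7 + 0, so 16184 mod 7 = 0.
Thursday − 0 days → Thursday.

Thursday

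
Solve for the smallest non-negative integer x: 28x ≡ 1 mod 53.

28⁻¹ ≡ 36 (mod 53) because 28·36 = 1008 = 19·53 + 1.
Multiplying both sides by 36: x ≡ 36·1 = 36 ≡ 36 (mod 53).

36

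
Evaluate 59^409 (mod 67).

64

Square-and-reduce mod 67: 59^1≡59, 59^2≡64, 59^4≡9, 59^8≡14, 59^16≡62, 59^32≡25, 59^64≡22, 59^128≡15, 59^256≡24.
Since 409 = 1 + 8 + 16 + 128 + 256 in binary, 59^409 ≡ 59·14·62·15·24 ≡ 64 (mod 67).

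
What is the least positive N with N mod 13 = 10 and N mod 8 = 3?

75

Since 8·5 ≡ 1 (mod 13), take x = 3 + 8·((10−3)·5 mod 13) = 3 + 8·9 = 75.
Check: 75 mod 13 = 10, 75 mod 8 = 3.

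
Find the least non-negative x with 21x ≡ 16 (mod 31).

17

The inverse of 21 mod 31 is 3 (since 21·3 = 63 ≡ 1).
So x ≡ 3·16 = 48 ≡ 17 (mod 31).
Check: 21·17 = 357 = 11·31 + 16.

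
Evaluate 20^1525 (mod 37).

Square-and-reduce mod 37: 20^1≡20, 20^2≡30, 20^4≡12, 20^8≡33, 20^16≡16, 20^32≡34, 20^64≡9, 20^128≡7, 20^256≡12, 20^512≡33, 20^1024≡16.
Since 1525 = 1 + 4 + 16 + 32 + 64 + 128 + 256 + 1024 in binary, 20^1525 ≡ 20·12·16·34·9·7·12·16 ≡ 2 (mod 37).

2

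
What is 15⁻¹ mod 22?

3

15·3 = 45 = 2·22 + 1, so 15⁻¹ ≡ 3 (mod 22).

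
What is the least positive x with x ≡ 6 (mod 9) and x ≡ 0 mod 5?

x ≡ 0 (mod 5) gives x ∈ {0, 5, 10, 15}.
The first of these with x mod 9 = 6 is 15.

15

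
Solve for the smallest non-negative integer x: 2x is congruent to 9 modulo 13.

2⁻¹ ≡ 7 (mod 13) because 2·7 = 14 = 1·13 + 1.
So x ≡ 7·9 = 63 ≡ 11 (mod 13).

11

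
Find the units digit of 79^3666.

1

Last digits of 9^n: 9, 1 (period 2).
3666 leaves remainder 0 on division by 2, so 79^3666 ends in 1.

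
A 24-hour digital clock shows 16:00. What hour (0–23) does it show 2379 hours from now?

2379 = 99·24 + 3, so 2379 mod 24 = 3.
(16 + 3) mod 24 = 19.

19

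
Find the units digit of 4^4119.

4

Powers of 4 mod 10 repeat with period 2: 4, 6.
4119 mod 2 = 1, so the last digit matches 4^1 = 4.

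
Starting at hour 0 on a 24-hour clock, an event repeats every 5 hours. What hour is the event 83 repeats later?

7

83·5 = 415.
415 − 17·24 = 7, so 415 ≡ 7 (mod 24).
(0 + 7) mod 24 = 7.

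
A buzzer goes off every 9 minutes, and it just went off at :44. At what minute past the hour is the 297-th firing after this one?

297·9 = 2673.
2673 − 44·60 = 33, so 2673 ≡ 33 (mod 60).
(44 + 33) mod 60 = 17.

17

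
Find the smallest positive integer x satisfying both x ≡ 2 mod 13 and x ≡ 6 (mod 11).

Since 11·6 ≡ 1 (mod 13), take x = 6 + 11·((2−6)·6 mod 13) = 6 + 11·2 = 28.
Check: 28 mod 13 = 2, 28 mod 11 = 6.

28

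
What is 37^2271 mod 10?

Powers of 7 mod 10 repeat with period 4: 7, 9, 3, 1.
2271 mod 4 = 3, so the last digit matches 7^3 = 3.

3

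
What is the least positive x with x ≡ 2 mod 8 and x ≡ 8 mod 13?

34

Since 13·5 ≡ 1 (mod 8), take x = 8 + 13·((2−8)·5 mod 8) = 8 + 13·2 = 34.
Check: 34 mod 8 = 2, 34 mod 13 = 8.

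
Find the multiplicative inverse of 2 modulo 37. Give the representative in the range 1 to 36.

19

37 = 18·2 + 1
2 = 2·1 + 0
Back-substituting gives 2·19 ≡ 1 (mod 37).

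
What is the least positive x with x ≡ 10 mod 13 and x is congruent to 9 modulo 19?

218

x ≡ 10 (mod 13) gives x ∈ {10, 23, 36, 49, 62, 75, 88, 101, …}.
The first of these with x mod 19 = 9 is 218.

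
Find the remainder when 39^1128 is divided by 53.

24

Successive squares of 39 mod 53: 39^1≡39, 39^2≡37, 39^4≡44, 39^8≡28, 39^16≡42, 39^32≡15, 39^64≡13, 39^128≡10, 39^256≡47, 39^512≡36, 39^1024≡24.
Since 1128 = 8 + 32 + 64 + 1024 in binary, 39^1128 ≡ 28·15·13·24 ≡ 24 (mod 53).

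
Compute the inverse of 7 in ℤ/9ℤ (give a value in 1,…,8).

4

9 = 1·7 + 2
7 = 3·2 + 1
2 = 2·1 + 0
Back-substituting gives 7·4 ≡ 1 (mod 9).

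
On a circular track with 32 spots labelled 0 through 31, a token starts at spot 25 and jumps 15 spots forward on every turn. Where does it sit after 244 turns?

5

244·15 = 3660.
3660 mod 32 = 12 (since 114·32 = 3648).
(25 + 12) mod 32 = 5.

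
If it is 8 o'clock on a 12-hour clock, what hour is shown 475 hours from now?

3

475 mod 12 = 7 (since 39·12 = 468).
8 + 7 → 3 on a 12-hour dial.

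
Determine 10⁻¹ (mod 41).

37

10·37 = 370 = 9·41 + 1, so 10⁻¹ ≡ 37 (mod 41).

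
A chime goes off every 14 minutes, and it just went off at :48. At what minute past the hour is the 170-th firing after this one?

170·14 = 2380.
2380 − 39·60 = 40, so 2380 ≡ 40 (mod 60).
(48 + 40) mod 60 = 28.

28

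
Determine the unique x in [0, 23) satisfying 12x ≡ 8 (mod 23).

16

The inverse of 12 mod 23 is 2 (since 12·2 = 24 ≡ 1).
Multiplying both sides by 2: x ≡ 2·8 = 16 ≡ 16 (mod 23).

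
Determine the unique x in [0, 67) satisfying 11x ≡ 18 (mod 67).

The inverse of 11 mod 67 is 61 (since 11·61 = 671 ≡ 1).
Multiplying both sides by 61: x ≡ 61·18 = 1098 ≡ 26 (mod 67).

26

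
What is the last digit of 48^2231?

The units digit of 48^n cycles with period 4: 8, 4, 2, 6, …
2231 mod 4 = 3, so the last digit matches 8^3 = 2.

2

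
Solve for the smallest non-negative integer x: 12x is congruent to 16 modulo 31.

12⁻¹ ≡ 13 (mod 31) because 12·13 = 156 = 5·31 + 1.
Multiplying both sides by 13: x ≡ 13·16 = 208 ≡ 22 (mod 31).

22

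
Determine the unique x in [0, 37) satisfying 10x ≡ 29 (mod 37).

14

The inverse of 10 mod 37 is 26 (since 10·26 = 260 ≡ 1).
Multiplying both sides by 26: x ≡ 26·29 = 754 ≡ 14 (mod 37).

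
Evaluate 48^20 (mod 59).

49

By repeated squaring mod 59: 48^1≡48, 48^2≡3, 48^4≡9, 48^8≡22, 48^16≡12.
Since 20 = 4 + 16 in binary, 48^20 ≡ 9·12 ≡ 49 (mod 59).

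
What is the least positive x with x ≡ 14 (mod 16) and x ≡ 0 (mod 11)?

x ≡ 0 (mod 11) gives x ∈ {0, 11, 22, 33, 44, 55, 66, 77, …}.
The first of these with x mod 16 = 14 is 110.

110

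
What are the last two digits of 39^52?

Successive squares of 39 mod 100: 39^1≡39, 39^2≡21, 39^4≡41, 39^8≡81, 39^16≡61, 39^32≡21.
52 = 4 + 16 + 32, so 39^52 ≡ 41·61·21 ≡ 21 (mod 100).

21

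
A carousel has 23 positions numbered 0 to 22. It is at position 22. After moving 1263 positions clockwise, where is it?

1263 = 54·23 + 21, so 1263 mod 23 = 21.
(22 + 21) mod 23 = 20.

20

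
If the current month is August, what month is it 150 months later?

February

150 mod 12 = 6 (since 12·12 = 144).
August + 6 months → February.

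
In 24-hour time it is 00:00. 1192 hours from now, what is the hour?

1192 = 49·24 + 16, so 1192 mod 24 = 16.
(0 + 16) mod 24 = 16.

16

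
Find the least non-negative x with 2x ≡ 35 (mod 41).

38

The inverse of 2 mod 41 is 21 (since 2·21 = 42 ≡ 1).
So x ≡ 21·35 = 735 ≡ 38 (mod 41).
Check: 2·38 = 76 = 1·41 + 35.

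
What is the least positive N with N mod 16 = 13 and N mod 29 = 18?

221

x ≡ 13 (mod 16) gives x ∈ {13, 29, 45, 61, 77, 93, 109, 125, …}.
The first of these with x mod 29 = 18 is 221.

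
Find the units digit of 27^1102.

Last digits of 7^n: 7, 9, 3, 1 (period 4).
1102 mod 4 = 2, so the last digit matches 7^2 = 9.

9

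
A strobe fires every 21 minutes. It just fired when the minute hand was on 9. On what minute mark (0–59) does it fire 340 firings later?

9

340·21 = 7140.
7140 = 119·60 + 0, so 7140 mod 60 = 0.
(9 + 0) mod 60 = 9.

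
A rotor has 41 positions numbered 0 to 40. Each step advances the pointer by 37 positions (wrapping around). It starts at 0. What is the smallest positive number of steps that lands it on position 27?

The inverse of 37 mod 41 is 10 (since 37·10 = 370 ≡ 1).
Multiplying both sides by 10: x ≡ 10·27 = 270 ≡ 24 (mod 41).

24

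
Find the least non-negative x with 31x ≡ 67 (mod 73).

31⁻¹ ≡ 33 (mod 73) because 31·33 = 1023 = 14·73 + 1.
Multiplying both sides by 33: x ≡ 33·67 = 2211 ≡ 21 (mod 73).

21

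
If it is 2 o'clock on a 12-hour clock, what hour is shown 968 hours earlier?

6

Dividing 968 by 12 gives quotient 80 and remainder 8.
2 − 8 → 6 on a 12-hour dial.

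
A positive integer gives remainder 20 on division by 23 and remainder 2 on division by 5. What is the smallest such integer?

112

x ≡ 2 (mod 5) gives x ∈ {2, 7, 12, 17, 22, 27, 32, 37, …}.
The first of these with x mod 23 = 20 is 112.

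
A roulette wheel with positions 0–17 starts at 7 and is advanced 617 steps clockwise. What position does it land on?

12

Dividing 617 by 18 gives quotient 34 and remainder 5.
(7 + 5) mod 18 = 12.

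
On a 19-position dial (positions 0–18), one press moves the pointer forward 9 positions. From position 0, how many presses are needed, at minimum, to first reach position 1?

17

9·17 = 153 = 8·19 + 1, so 9⁻¹ ≡ 17 (mod 19).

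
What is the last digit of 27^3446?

Powers of 7 mod 10 repeat with period 4: 7, 9, 3, 1.
3446 mod 4 = 2, so the last digit matches 7^2 = 9.

9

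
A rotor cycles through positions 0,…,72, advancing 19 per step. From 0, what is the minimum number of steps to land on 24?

32

The inverse of 19 mod 73 is 50 (since 19·50 = 950 ≡ 1).
Multiplying both sides by 50: x ≡ 50·24 = 1200 ≡ 32 (mod 73).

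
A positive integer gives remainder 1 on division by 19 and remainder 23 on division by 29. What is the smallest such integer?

400

x ≡ 1 (mod 19) gives x ∈ {1, 20, 39, 58, 77, 96, 115, 134, …}.
The first of these with x mod 29 = 23 is 400.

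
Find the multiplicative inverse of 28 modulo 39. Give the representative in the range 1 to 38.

28·7 = 196 = 5·39 + 1, so 28⁻¹ ≡ 7 (mod 39).

7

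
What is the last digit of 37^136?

Powers of 7 mod 10 repeat with period 4: 7, 9, 3, 1.
136 mod 4 = 0, so the last digit matches 7^4 = 1.

1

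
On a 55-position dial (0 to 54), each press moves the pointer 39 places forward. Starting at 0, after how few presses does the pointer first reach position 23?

2

39⁻¹ ≡ 24 (mod 55) because 39·24 = 936 = 17·55 + 1.
So x ≡ 24·23 = 552 ≡ 2 (mod 55).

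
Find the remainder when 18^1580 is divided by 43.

Square-and-reduce mod 43: 18^1≡18, 18^2≡23, 18^4≡13, 18^8≡40, 18^16≡9, 18^32≡38, 18^64≡25, 18^128≡23, 18^256≡13, 18^512≡40, 18^1024≡9.
Since 1580 = 4 + 8 + 32 + 512 + 1024 in binary, 18^1580 ≡ 13·40·38·40·9 ≡ 24 (mod 43).

24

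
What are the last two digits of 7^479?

43

Square-and-reduce mod 100: 7^1≡7, 7^2≡49, 7^4≡1, 7^8≡1, 7^16≡1, 7^32≡1, 7^64≡1, 7^128≡1, 7^256≡1.
479 = 1 + 2 + 4 + 8 + 16 + 64 + 128 + 256, so 7^479 ≡ 7·49·1·1·1·1·1·1 ≡ 43 (mod 100).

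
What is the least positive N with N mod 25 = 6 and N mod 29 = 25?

Since 29·19 ≡ 1 (mod 25), take x = 25 + 29·((6−25)·19 mod 25) = 25 + 29·14 = 431.
Check: 431 mod 25 = 6, 431 mod 29 = 25.

431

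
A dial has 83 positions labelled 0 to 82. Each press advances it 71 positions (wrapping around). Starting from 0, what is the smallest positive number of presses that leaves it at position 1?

76

83 = 1·71 + 12
71 = 5·12 + 11
12 = 1·11 + 1
11 = 11·1 + 0
Back-substituting gives 71·76 ≡ 1 (mod 83).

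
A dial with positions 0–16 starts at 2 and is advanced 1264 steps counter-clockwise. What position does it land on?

1264 = 74·17 + 6, so 1264 mod 17 = 6.
(2 − 6) mod 17 = 13.

13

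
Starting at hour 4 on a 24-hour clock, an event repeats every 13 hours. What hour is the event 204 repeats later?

16

204·13 = 2652.
Dividing 2652 by 24 gives quotient 110 and remainder 12.
(4 + 12) mod 24 = 16.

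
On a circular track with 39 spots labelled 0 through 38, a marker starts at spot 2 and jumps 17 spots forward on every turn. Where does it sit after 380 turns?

27

380·17 = 6460.
6460 = 165·39 + 25, so 6460 mod 39 = 25.
(2 + 25) mod 39 = 27.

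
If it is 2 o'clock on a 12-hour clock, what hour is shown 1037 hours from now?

1037 = 86·12 + 5, so 1037 mod 12 = 5.
2 + 5 → 7 on a 12-hour dial.

7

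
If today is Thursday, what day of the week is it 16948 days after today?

Friday

Dividing 16948 by 7 gives quotient 2421 and remainder 1.
Thursday + 1 day → Friday.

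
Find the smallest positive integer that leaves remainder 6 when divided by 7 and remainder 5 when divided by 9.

41

Since 9·4 ≡ 1 (mod 7), take x = 5 + 9·((6−5)·4 mod 7) = 5 + 9·4 = 41.
Check: 41 mod 7 = 6, 41 mod 9 = 5.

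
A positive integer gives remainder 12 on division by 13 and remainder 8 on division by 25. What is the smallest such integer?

x ≡ 12 (mod 13) gives x ∈ {12, 25, 38, 51, 64, 77, 90, 103, …}.
The first of these with x mod 25 = 8 is 233.

233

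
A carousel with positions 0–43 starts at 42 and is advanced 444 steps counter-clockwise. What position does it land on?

444 mod 44 = 4 (since 10·44 = 440).
(42 − 4) mod 44 = 38.

38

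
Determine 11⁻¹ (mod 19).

11·7 = 77 = 4·19 + 1, so 11⁻¹ ≡ 7 (mod 19).

7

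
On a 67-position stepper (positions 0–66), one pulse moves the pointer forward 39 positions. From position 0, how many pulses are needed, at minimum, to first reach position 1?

55

39·55 = 2145 = 32·67 + 1, so 39⁻¹ ≡ 55 (mod 67).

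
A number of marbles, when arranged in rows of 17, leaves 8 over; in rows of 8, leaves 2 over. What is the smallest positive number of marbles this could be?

Since 8·15 ≡ 1 (mod 17), take x = 2 + 8·((8−2)·15 mod 17) = 2 + 8·5 = 42.
Check: 42 mod 17 = 8, 42 mod 8 = 2.

42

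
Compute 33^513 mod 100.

13

Successive squares of 33 mod 100: 33^1≡33, 33^2≡89, 33^4≡21, 33^8≡41, 33^16≡81, 33^32≡61, 33^64≡21, 33^128≡41, 33^256≡81, 33^512≡61.
Since 513 = 1 + 512 in binary, 33^513 ≡ 33·61 ≡ 13 (mod 100).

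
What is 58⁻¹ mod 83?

83 = 1·58 + 25
58 = 2·25 + 8
25 = 3·8 + 1
8 = 8·1 + 0
Back-substituting gives 58·73 ≡ 1 (mod 83).

73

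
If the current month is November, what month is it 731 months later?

October

Dividing 731 by 12 gives quotient 60 and remainder 11.
November + 11 months → October.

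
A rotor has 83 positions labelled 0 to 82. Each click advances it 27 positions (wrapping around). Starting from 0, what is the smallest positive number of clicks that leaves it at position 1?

40

27·40 = 1080 = 13·83 + 1, so 27⁻¹ ≡ 40 (mod 83).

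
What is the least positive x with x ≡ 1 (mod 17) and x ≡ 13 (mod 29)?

x ≡ 1 (mod 17) gives x ∈ {1, 18, 35, 52, 69, 86, 103, 120, …}.
The first of these with x mod 29 = 13 is 477.

477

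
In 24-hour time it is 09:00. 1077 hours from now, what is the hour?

6

1077 mod 24 = 21 (since 44·24 = 1056).
(9 + 21) mod 24 = 6.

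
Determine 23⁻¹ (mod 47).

23·45 = 1035 = 22·47 + 1, so 23⁻¹ ≡ 45 (mod 47).

45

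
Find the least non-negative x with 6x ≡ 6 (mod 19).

The inverse of 6 mod 19 is 16 (since 6·16 = 96 ≡ 1).
So x ≡ 16·6 = 96 ≡ 1 (mod 19).
Check: 6·1 = 6 = 0·19 + 6.

1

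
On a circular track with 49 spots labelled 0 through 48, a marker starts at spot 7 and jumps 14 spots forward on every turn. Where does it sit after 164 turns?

0

164·14 = 2296.
2296 mod 49 = 42 (since 46·49 = 2254).
(7 + 42) mod 49 = 0.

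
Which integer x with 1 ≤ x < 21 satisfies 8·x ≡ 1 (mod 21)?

8·8 = 64 = 3·21 + 1, so 8⁻¹ ≡ 8 (mod 21).

8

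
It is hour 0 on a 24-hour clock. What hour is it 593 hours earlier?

7

Dividing 593 by 24 gives quotient 24 and remainder 17.
(0 − 17) mod 24 = 7.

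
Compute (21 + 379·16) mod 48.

379·16 = 6064.
6064 = 126·48 + 16, so 6064 mod 48 = 16.
(21 + 16) mod 48 = 37.

37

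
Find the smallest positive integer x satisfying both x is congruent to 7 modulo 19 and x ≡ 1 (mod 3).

7

x ≡ 1 (mod 3) gives x ∈ {1, 4, 7}.
The first of these with x mod 19 = 7 is 7.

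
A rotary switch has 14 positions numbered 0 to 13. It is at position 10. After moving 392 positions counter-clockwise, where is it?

10

Dividing 392 by 14 gives quotient 28 and remainder 0.
(10 − 0) mod 14 = 10.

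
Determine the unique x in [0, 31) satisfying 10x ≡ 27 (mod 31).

The inverse of 10 mod 31 is 28 (since 10·28 = 280 ≡ 1).
So x ≡ 28·27 = 756 ≡ 12 (mod 31).

12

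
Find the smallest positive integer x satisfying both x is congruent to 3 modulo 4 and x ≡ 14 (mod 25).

39

x ≡ 3 (mod 4) gives x ∈ {3, 7, 11, 15, 19, 23, 27, 31, …}.
The first of these with x mod 25 = 14 is 39.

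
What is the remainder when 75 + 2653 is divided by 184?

2653 mod 184 = 77 (since 14·184 = 2576).
(75 + 77) mod 184 = 152.

152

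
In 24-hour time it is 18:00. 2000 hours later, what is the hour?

2

2000 mod 24 = 8 (since 83·24 = 1992).
(18 + 8) mod 24 = 2.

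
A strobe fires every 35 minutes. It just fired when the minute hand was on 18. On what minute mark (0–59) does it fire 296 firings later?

58

296·35 = 10360.
10360 mod 60 = 40 (since 172·60 = 10320).
(18 + 40) mod 60 = 58.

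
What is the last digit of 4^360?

6

Last digits of 4^n: 4, 6 (period 2).
360 mod 2 = 0, so the last digit matches 4^2 = 6.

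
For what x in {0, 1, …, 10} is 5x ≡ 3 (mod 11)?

5

The inverse of 5 mod 11 is 9 (since 5·9 = 45 ≡ 1).
So x ≡ 9·3 = 27 ≡ 5 (mod 11).
Check: 5·5 = 25 = 2·11 + 3.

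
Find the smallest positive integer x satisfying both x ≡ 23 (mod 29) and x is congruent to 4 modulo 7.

81

x ≡ 4 (mod 7) gives x ∈ {4, 11, 18, 25, 32, 39, 46, 53, …}.
The first of these with x mod 29 = 23 is 81.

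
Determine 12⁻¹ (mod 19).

8

19 = 1·12 + 7
12 = 1·7 + 5
7 = 1·5 + 2
5 = 2·2 + 1
2 = 2·1 + 0
Back-substituting gives 12·8 ≡ 1 (mod 19).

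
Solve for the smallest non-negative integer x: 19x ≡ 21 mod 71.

19⁻¹ ≡ 15 (mod 71) because 19·15 = 285 = 4·71 + 1.
So x ≡ 15·21 = 315 ≡ 31 (mod 71).
Check: 19·31 = 589 = 8·71 + 21.

31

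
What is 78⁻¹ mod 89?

89 = 1·78 + 11
78 = 7·11 + 1
11 = 11·1 + 0
Back-substituting gives 78·8 ≡ 1 (mod 89).

8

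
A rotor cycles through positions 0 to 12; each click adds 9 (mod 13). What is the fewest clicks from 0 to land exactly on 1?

3

13 = 1·9 + 4
9 = 2·4 + 1
4 = 4·1 + 0
Back-substituting gives 9·3 ≡ 1 (mod 13).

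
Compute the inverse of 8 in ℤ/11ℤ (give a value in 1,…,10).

8·7 = 56 = 5·11 + 1, so 8⁻¹ ≡ 7 (mod 11).

7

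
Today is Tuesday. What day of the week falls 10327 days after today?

10327 − 1475·7 = 2, so 10327 ≡ 2 (mod 7).
Tuesday + 2 days → Thursday.

Thursday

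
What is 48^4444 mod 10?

6

Last digits of 8^n: 8, 4, 2, 6 (period 4).
4444 mod 4 = 0, so the last digit matches 8^4 = 6.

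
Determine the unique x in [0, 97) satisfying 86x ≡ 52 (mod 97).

57

The inverse of 86 mod 97 is 44 (since 86·44 = 3784 ≡ 1).
So x ≡ 44·52 = 2288 ≡ 57 (mod 97).
Check: 86·57 = 4902 = 50·97 + 52.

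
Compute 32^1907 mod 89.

67

By repeated squaring mod 89: 32^1≡32, 32^2≡45, 32^4≡67, 32^8≡39, 32^16≡8, 32^32≡64, 32^64≡2, 32^128≡4, 32^256≡16, 32^512≡78, 32^1024≡32.
Since 1907 = 1 + 2 + 16 + 32 + 64 + 256 + 512 + 1024 in binary, 32^1907 ≡ 32·45·8·64·2·16·78·32 ≡ 67 (mod 89).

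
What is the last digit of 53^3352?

1

The units digit of 53^n cycles with period 4: 3, 9, 7, 1, …
3352 mod 4 = 0, so the last digit matches 3^4 = 1.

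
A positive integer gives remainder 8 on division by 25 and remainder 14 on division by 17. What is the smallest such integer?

x ≡ 14 (mod 17) gives x ∈ {14, 31, 48, 65, 82, 99, 116, 133}.
The first of these with x mod 25 = 8 is 133.

133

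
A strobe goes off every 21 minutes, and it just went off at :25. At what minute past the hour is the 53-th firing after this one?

53·21 = 1113.
1113 − 18·60 = 33, so 1113 ≡ 33 (mod 60).
(25 + 33) mod 60 = 58.

58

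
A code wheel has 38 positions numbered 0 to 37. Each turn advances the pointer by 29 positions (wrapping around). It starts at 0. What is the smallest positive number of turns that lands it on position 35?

13

29⁻¹ ≡ 21 (mod 38) because 29·21 = 609 = 16·38 + 1.
So x ≡ 21·35 = 735 ≡ 13 (mod 38).
Check: 29·13 = 377 = 9·38 + 35.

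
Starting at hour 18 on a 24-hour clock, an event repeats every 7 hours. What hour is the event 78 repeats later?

78·7 = 546.
546 mod 24 = 18 (since 22·24 = 528).
(18 + 18) mod 24 = 12.

12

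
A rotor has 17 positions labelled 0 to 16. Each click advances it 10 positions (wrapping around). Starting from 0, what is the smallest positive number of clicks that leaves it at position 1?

12

17 = 1·10 + 7
10 = 1·7 + 3
7 = 2·3 + 1
3 = 3·1 + 0
Back-substituting gives 10·12 ≡ 1 (mod 17).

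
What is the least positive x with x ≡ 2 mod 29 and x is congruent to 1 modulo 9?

118

x ≡ 1 (mod 9) gives x ∈ {1, 10, 19, 28, 37, 46, 55, 64, …}.
The first of these with x mod 29 = 2 is 118.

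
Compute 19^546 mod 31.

By repeated squaring mod 31: 19^1≡19, 19^2≡20, 19^4≡28, 19^8≡9, 19^16≡19, 19^32≡20, 19^64≡28, 19^128≡9, 19^256≡19, 19^512≡20.
546 = 2 + 32 + 512, so 19^546 ≡ 20·20·20 ≡ 2 (mod 31).

2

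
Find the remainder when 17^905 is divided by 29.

By repeated squaring mod 29: 17^1≡17, 17^2≡28, 17^4≡1, 17^8≡1, 17^16≡1, 17^32≡1, 17^64≡1, 17^128≡1, 17^256≡1, 17^512≡1.
905 = 1 + 8 + 128 + 256 + 512, so 17^905 ≡ 17·1·1·1·1 ≡ 17 (mod 29).

17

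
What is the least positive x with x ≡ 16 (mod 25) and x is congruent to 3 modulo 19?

Since 19·4 ≡ 1 (mod 25), take x = 3 + 19·((16−3)·4 mod 25) = 3 + 19·2 = 41.
Check: 41 mod 25 = 16, 41 mod 19 = 3.

41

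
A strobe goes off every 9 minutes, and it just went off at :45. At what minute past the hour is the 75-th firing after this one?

0

75·9 = 675.
675 = 11·60 + 15, so 675 mod 60 = 15.
(45 + 15) mod 60 = 0.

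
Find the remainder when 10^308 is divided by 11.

Square-and-reduce mod 11: 10^1≡10, 10^2≡1, 10^4≡1, 10^8≡1, 10^16≡1, 10^32≡1, 10^64≡1, 10^128≡1, 10^256≡1.
Since 308 = 4 + 16 + 32 + 256 in binary, 10^308 ≡ 1·1·1·1 ≡ 1 (mod 11).

1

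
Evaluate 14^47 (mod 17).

By repeated squaring mod 17: 14^1≡14, 14^2≡9, 14^4≡13, 14^8≡16, 14^16≡1, 14^32≡1.
Since 47 = 1 + 2 + 4 + 8 + 32 in binary, 14^47 ≡ 14·9·13·16·1 ≡ 11 (mod 17).

11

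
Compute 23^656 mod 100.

61

Square-and-reduce mod 100: 23^1≡23, 23^2≡29, 23^4≡41, 23^8≡81, 23^16≡61, 23^32≡21, 23^64≡41, 23^128≡81, 23^256≡61, 23^512≡21.
656 = 16 + 128 + 512, so 23^656 ≡ 61·81·21 ≡ 61 (mod 100).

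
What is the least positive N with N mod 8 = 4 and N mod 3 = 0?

Since 3·3 ≡ 1 (mod 8), take x = 0 + 3·((4−0)·3 mod 8) = 0 + 3·4 = 12.
Check: 12 mod 8 = 4, 12 mod 3 = 0.

12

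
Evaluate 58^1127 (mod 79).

By repeated squaring mod 79: 58^1≡58, 58^2≡46, 58^4≡62, 58^8≡52, 58^16≡18, 58^32≡8, 58^64≡64, 58^128≡67, 58^256≡65, 58^512≡38, 58^1024≡22.
Since 1127 = 1 + 2 + 4 + 32 + 64 + 1024 in binary, 58^1127 ≡ 58·46·62·8·64·22 ≡ 14 (mod 79).

14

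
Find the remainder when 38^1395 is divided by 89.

Square-and-reduce mod 89: 38^1≡38, 38^2≡20, 38^4≡44, 38^8≡67, 38^16≡39, 38^32≡8, 38^64≡64, 38^128≡2, 38^256≡4, 38^512≡16, 38^1024≡78.
1395 = 1 + 2 + 16 + 32 + 64 + 256 + 1024, so 38^1395 ≡ 38·20·39·8·64·4·78 ≡ 56 (mod 89).

56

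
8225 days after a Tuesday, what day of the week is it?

Tuesday

Dividing 8225 by 7 gives quotient 1175 and remainder 0.
Tuesday + 0 days → Tuesday.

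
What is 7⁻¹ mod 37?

37 = 5·7 + 2
7 = 3·2 + 1
2 = 2·1 + 0
Back-substituting gives 7·16 ≡ 1 (mod 37).

16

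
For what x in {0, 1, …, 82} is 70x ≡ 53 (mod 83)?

The inverse of 70 mod 83 is 51 (since 70·51 = 3570 ≡ 1).
Multiplying both sides by 51: x ≡ 51·53 = 2703 ≡ 47 (mod 83).

47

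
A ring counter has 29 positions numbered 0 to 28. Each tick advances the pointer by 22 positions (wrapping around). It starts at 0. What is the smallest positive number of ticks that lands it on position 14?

27

22⁻¹ ≡ 4 (mod 29) because 22·4 = 88 = 3·29 + 1.
So x ≡ 4·14 = 56 ≡ 27 (mod 29).
Check: 22·27 = 594 = 20·29 + 14.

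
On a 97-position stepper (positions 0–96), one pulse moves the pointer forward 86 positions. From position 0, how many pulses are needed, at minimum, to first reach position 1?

86·44 = 3784 = 39·97 + 1, so 86⁻¹ ≡ 44 (mod 97).

44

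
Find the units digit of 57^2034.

The units digit of 57^n cycles with period 4: 7, 9, 3, 1, …
2034 mod 4 = 2, so the last digit matches 7^2 = 9.

9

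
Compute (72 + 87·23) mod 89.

87·23 = 2001.
2001 mod 89 = 43 (since 22·89 = 1958).
(72 + 43) mod 89 = 26.

26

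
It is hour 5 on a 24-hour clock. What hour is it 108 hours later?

17

108 mod 24 = 12 (since 4·24 = 96).
(5 + 12) mod 24 = 17.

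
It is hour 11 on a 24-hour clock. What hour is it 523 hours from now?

523 mod 24 = 19 (since 21·24 = 504).
(11 + 19) mod 24 = 6.

6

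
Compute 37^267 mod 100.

33

Successive squares of 37 mod 100: 37^1≡37, 37^2≡69, 37^4≡61, 37^8≡21, 37^16≡41, 37^32≡81, 37^64≡61, 37^128≡21, 37^256≡41.
267 = 1 + 2 + 8 + 256, so 37^267 ≡ 37·69·21·41 ≡ 33 (mod 100).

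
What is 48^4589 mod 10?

The units digit of 48^n cycles with period 4: 8, 4, 2, 6, …
4589 mod 4 = 1, so the last digit matches 8^1 = 8.

8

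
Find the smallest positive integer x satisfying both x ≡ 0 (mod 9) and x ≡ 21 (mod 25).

Since 25·4 ≡ 1 (mod 9), take x = 21 + 25·((0−21)·4 mod 9) = 21 + 25·6 = 171.
Check: 171 mod 9 = 0, 171 mod 25 = 21.

171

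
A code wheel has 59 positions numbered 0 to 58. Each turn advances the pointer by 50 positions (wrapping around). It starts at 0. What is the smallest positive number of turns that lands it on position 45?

54

50⁻¹ ≡ 13 (mod 59) because 50·13 = 650 = 11·59 + 1.
Multiplying both sides by 13: x ≡ 13·45 = 585 ≡ 54 (mod 59).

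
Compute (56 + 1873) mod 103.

1873 − 18·103 = 19, so 1873 ≡ 19 (mod 103).
(56 + 19) mod 103 = 75.

75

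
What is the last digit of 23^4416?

The units digit of 23^n cycles with period 4: 3, 9, 7, 1, …
4416 leaves remainder 0 on division by 4, so 23^4416 ends in 1.

1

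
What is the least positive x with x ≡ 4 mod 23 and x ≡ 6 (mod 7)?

x ≡ 6 (mod 7) gives x ∈ {6, 13, 20, 27}.
The first of these with x mod 23 = 4 is 27.

27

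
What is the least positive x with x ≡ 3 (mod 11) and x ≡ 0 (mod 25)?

x ≡ 3 (mod 11) gives x ∈ {3, 14, 25}.
The first of these with x mod 25 = 0 is 25.

25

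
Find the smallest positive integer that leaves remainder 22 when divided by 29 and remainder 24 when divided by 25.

399

Since 25·7 ≡ 1 (mod 29), take x = 24 + 25·((22−24)·7 mod 29) = 24 + 25·15 = 399.
Check: 399 mod 29 = 22, 399 mod 25 = 24.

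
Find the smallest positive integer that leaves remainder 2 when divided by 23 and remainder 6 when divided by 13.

x ≡ 6 (mod 13) gives x ∈ {6, 19, 32, 45, 58, 71}.
The first of these with x mod 23 = 2 is 71.

71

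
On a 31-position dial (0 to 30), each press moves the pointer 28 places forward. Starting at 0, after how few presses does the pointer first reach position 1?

10

The inverse of 28 mod 31 is 10 (since 28·10 = 280 ≡ 1).
Multiplying both sides by 10: x ≡ 10·1 = 10 ≡ 10 (mod 31).
Check: 28·10 = 280 = 9·31 + 1.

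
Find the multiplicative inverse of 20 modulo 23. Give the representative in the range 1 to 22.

15

23 = 1·20 + 3
20 = 6·3 + 2
3 = 1·2 + 1
2 = 2·1 + 0
Back-substituting gives 20·15 ≡ 1 (mod 23).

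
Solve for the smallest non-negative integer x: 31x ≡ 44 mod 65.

31⁻¹ ≡ 21 (mod 65) because 31·21 = 651 = 10·65 + 1.
Multiplying both sides by 21: x ≡ 21·44 = 924 ≡ 14 (mod 65).
Check: 31·14 = 434 = 6·65 + 44.

14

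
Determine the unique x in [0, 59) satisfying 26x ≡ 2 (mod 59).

The inverse of 26 mod 59 is 25 (since 26·25 = 650 ≡ 1).
Multiplying both sides by 25: x ≡ 25·2 = 50 ≡ 50 (mod 59).

50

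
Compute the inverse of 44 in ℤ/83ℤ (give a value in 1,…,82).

44·17 = 748 = 9·83 + 1, so 44⁻¹ ≡ 17 (mod 83).

17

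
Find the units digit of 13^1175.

The units digit of 13^n cycles with period 4: 3, 9, 7, 1, …
1175 mod 4 = 3, so the last digit matches 3^3 = 7.

7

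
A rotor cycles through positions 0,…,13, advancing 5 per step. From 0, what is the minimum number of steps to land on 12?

5⁻¹ ≡ 3 (mod 14) because 5·3 = 15 = 1·14 + 1.
So x ≡ 3·12 = 36 ≡ 8 (mod 14).

8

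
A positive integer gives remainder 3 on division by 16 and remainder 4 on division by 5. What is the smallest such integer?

19

x ≡ 4 (mod 5) gives x ∈ {4, 9, 14, 19}.
The first of these with x mod 16 = 3 is 19.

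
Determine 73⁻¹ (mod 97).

4

73·4 = 292 = 3·97 + 1, so 73⁻¹ ≡ 4 (mod 97).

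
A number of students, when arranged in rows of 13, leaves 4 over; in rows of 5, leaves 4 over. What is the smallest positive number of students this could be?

4

Since 5·8 ≡ 1 (mod 13), take x = 4 + 5·((4−4)·8 mod 13) = 4 + 5·0 = 4.
Check: 4 mod 13 = 4, 4 mod 5 = 4.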